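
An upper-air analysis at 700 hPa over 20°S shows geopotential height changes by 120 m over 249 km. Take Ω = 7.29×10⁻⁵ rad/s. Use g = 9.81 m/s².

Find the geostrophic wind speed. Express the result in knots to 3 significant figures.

Coriolis parameter at 20°S:
f = 2Ω sin φ = 2 × 7.29×10⁻⁵ × sin 20° = 4.99×10⁻⁵ s⁻¹
Height gradient: |∂Z/∂n| = 120 m / 249000 m = 4.82×10⁻⁴
On a pressure surface, geostrophic balance gives V_g = (g/f)|∂Z/∂n|:
V_g = 9.81 × 4.82×10⁻⁴ / 4.99×10⁻⁵ = 94.8 m/s
Converting: 94.8 m/s × 1.944 = 184 knots

184 knots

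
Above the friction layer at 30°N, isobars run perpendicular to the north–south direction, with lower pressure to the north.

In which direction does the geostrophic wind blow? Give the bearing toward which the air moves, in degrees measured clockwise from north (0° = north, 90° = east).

090°

The pressure-gradient force points toward the north (bearing 000°).
Geostrophic balance: in the Northern Hemisphere the Coriolis force deflects motion to the right, so the geostrophic wind blows 90° to the right of the pressure-gradient force (low pressure on the left).
Rotating 000° by 90° clockwise gives 090° — the wind blows toward the east.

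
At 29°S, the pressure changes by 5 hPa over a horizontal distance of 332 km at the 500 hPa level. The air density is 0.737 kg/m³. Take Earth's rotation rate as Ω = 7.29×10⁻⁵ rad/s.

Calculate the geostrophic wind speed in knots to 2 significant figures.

56 knots

Coriolis parameter at 29°S:
f = 2Ω sin φ = 2 × 7.29×10⁻⁵ × sin 29° = 7.07×10⁻⁵ s⁻¹
Pressure gradient: |∂P/∂n| = 500 Pa / 332000 m = 1.51×10⁻³ Pa/m
Geostrophic balance (pressure-gradient force = Coriolis force):
V_g = (1/(fρ)) |∂P/∂n| = 1.51×10⁻³ / (7.07×10⁻⁵ × 0.737) = 28.9 m/s
Converting: 28.9 m/s × 1.944 = 56 knots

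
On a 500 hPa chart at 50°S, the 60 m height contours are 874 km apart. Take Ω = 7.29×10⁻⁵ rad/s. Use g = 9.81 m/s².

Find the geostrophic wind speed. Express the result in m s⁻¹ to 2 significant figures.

6.0 m s⁻¹

Coriolis parameter at 50°S:
f = 2Ω sin φ = 2 × 7.29×10⁻⁵ × sin 50° = 1.12×10⁻⁴ s⁻¹
Height gradient: |∂Z/∂n| = 60 m / 874000 m = 6.86×10⁻⁵
On a pressure surface, geostrophic balance gives V_g = (g/f)|∂Z/∂n|:
V_g = 9.81 × 6.86×10⁻⁵ / 1.12×10⁻⁴ = 6.03 m/s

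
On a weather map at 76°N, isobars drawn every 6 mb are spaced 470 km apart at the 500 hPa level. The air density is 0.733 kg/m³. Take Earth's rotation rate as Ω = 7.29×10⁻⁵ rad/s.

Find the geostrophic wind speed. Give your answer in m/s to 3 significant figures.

Coriolis parameter at 76°N:
f = 2Ω sin φ = 2 × 7.29×10⁻⁵ × sin 76° = 1.41×10⁻⁴ s⁻¹
Pressure gradient: |∂P/∂n| = 600 Pa / 470000 m = 1.28×10⁻³ Pa/m
Geostrophic balance (pressure-gradient force = Coriolis force):
V_g = (1/(fρ)) |∂P/∂n| = 1.28×10⁻³ / (1.41×10⁻⁴ × 0.733) = 12.3 m/s

12.3 m/s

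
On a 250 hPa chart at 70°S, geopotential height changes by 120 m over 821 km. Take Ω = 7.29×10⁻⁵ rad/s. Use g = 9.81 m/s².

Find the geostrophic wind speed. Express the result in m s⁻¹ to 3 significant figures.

Coriolis parameter at 70°S:
f = 2Ω sin φ = 2 × 7.29×10⁻⁵ × sin 70° = 1.37×10⁻⁴ s⁻¹
Height gradient: |∂Z/∂n| = 120 m / 821000 m = 1.46×10⁻⁴
On a pressure surface, geostrophic balance gives V_g = (g/f)|∂Z/∂n|:
V_g = 9.81 × 1.46×10⁻⁴ / 1.37×10⁻⁴ = 10.5 m/s

10.5 m s⁻¹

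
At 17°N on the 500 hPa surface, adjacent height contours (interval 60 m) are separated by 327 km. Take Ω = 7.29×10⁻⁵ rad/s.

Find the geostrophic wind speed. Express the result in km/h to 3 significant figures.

Coriolis parameter at 17°N:
f = 2Ω sin φ = 2 × 7.29×10⁻⁵ × sin 17° = 4.26×10⁻⁵ s⁻¹
Height gradient: |∂Z/∂n| = 60 m / 327000 m = 1.83×10⁻⁴
On a pressure surface, geostrophic balance gives V_g = (g/f)|∂Z/∂n|:
V_g = 9.81 × 1.83×10⁻⁴ / 4.26×10⁻⁵ = 42.2 m/s
Converting: 42.2 m/s × 3.6 = 152 km/h

152 km/h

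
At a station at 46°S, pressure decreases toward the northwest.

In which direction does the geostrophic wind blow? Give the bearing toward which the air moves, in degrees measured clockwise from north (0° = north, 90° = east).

The pressure-gradient force points toward the northwest (bearing 315°).
Geostrophic balance: in the Southern Hemisphere the Coriolis force deflects motion to the left, so the geostrophic wind blows 90° to the left of the pressure-gradient force (low pressure on the right).
Rotating 315° by 90° counterclockwise gives 225° — the wind blows toward the southwest.

225°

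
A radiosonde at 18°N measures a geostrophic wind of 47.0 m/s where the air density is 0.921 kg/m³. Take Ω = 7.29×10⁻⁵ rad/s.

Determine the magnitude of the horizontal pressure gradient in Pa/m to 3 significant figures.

1.95×10⁻³ Pa/m

Coriolis parameter at 18°N:
f = 2Ω sin φ = 2 × 7.29×10⁻⁵ × sin 18° = 4.51×10⁻⁵ s⁻¹
Geostrophic balance rearranged: |∂P/∂n| = f ρ V_g
|∂P/∂n| = 4.51×10⁻⁵ × 0.921 × 47.0 = 1.95×10⁻³ Pa/m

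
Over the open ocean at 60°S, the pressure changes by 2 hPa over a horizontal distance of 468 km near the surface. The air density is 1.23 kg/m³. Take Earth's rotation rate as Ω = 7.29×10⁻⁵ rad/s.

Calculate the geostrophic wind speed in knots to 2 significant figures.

Coriolis parameter at 60°S:
f = 2Ω sin φ = 2 × 7.29×10⁻⁵ × sin 60° = 1.26×10⁻⁴ s⁻¹
Pressure gradient: |∂P/∂n| = 200 Pa / 468000 m = 4.27×10⁻⁴ Pa/m
Geostrophic balance (pressure-gradient force = Coriolis force):
V_g = (1/(fρ)) |∂P/∂n| = 4.27×10⁻⁴ / (1.26×10⁻⁴ × 1.23) = 2.75 m/s
Converting: 2.75 m/s × 1.944 = 5.3 knots

5.3 knots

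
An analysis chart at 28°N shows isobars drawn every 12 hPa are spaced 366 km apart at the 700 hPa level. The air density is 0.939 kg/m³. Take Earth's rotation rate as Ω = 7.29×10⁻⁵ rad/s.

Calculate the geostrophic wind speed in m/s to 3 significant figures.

51.0 m/s

Coriolis parameter at 28°N:
f = 2Ω sin φ = 2 × 7.29×10⁻⁵ × sin 28° = 6.84×10⁻⁵ s⁻¹
Pressure gradient: |∂P/∂n| = 1200 Pa / 366000 m = 3.28×10⁻³ Pa/m
Geostrophic balance (pressure-gradient force = Coriolis force):
V_g = (1/(fρ)) |∂P/∂n| = 3.28×10⁻³ / (6.84×10⁻⁵ × 0.939) = 51.0 m/s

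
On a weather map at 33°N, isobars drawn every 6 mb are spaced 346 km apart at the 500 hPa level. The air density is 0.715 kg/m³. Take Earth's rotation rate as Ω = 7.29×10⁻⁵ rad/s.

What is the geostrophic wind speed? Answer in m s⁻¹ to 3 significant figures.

Coriolis parameter at 33°N:
f = 2Ω sin φ = 2 × 7.29×10⁻⁵ × sin 33° = 7.94×10⁻⁵ s⁻¹
Pressure gradient: |∂P/∂n| = 600 Pa / 346000 m = 1.73×10⁻³ Pa/m
Geostrophic balance (pressure-gradient force = Coriolis force):
V_g = (1/(fρ)) |∂P/∂n| = 1.73×10⁻³ / (7.94×10⁻⁵ × 0.715) = 30.5 m/s

30.5 m s⁻¹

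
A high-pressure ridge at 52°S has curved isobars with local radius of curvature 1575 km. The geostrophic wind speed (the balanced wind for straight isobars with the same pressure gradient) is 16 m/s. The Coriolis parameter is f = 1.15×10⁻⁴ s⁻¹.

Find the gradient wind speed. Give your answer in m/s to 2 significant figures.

Around a high, pressure-gradient force acts outward with centrifugal, so Coriolis balances both:
fV = (1/ρ)|∂P/∂n| + V²/R  →  V² − fR·V + fR·V_g = 0
With fR = 1.15×10⁻⁴ × 1575×10³ m = 181 m/s:
V = [fR − √((fR)² − 4 fR V_g)]/2 = [181 − √(181² − 4×181×16)]/2 = 17.7 m/s
Supergeostrophic (V > V_g = 16 m/s), as expected around a high.

18 m/s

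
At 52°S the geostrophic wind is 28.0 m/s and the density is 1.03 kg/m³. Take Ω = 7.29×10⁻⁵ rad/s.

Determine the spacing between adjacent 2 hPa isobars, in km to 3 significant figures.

Coriolis parameter at 52°S:
f = 2Ω sin φ = 2 × 7.29×10⁻⁵ × sin 52° = 1.15×10⁻⁴ s⁻¹
Geostrophic balance rearranged: |∂P/∂n| = f ρ V_g
|∂P/∂n| = 1.15×10⁻⁴ × 1.03 × 28.0 = 3.31×10⁻³ Pa/m
Isobar spacing: Δn = ΔP/|∂P/∂n| = 200 Pa / 3.31×10⁻³ Pa/m = 60359 m ≈ 60.4 km

60.4 km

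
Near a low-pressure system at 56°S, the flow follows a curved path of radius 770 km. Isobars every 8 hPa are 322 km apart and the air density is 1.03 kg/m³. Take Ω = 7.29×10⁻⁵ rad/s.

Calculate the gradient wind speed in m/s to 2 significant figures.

17 m/s

Coriolis parameter at 56°S:
f = 2Ω sin φ = 2 × 7.29×10⁻⁵ × sin 56° = 1.21×10⁻⁴ s⁻¹
Pressure gradient: |∂P/∂n| = 800 Pa / 322000 m = 2.48×10⁻³ Pa/m
Geostrophic speed: V_g = |∂P/∂n|/(fρ) = 2.48×10⁻³/(1.21×10⁻⁴ × 1.03) = 20.0 m/s
Around a low, centrifugal force acts outward with Coriolis, so pressure-gradient force balances both:
(1/ρ)|∂P/∂n| = fV + V²/R  →  V² + fR·V − fR·V_g = 0
With fR = 1.21×10⁻⁴ × 770×10³ m = 93.1 m/s:
V = [−fR + √((fR)² + 4 fR V_g)]/2 = [−93.1 + √(93.1² + 4×93.1×20)]/2 = 16.9 m/s
Subgeostrophic (V < V_g = 20 m/s), as expected around a low.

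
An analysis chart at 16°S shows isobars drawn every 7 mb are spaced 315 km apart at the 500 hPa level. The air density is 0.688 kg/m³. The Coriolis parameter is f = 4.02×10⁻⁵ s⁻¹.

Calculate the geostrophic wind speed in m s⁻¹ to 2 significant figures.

Pressure gradient: |∂P/∂n| = 700 Pa / 315000 m = 2.22×10⁻³ Pa/m
Geostrophic balance (pressure-gradient force = Coriolis force):
V_g = (1/(fρ)) |∂P/∂n| = 2.22×10⁻³ / (4.02×10⁻⁵ × 0.688) = 80.3 m/s

80 m s⁻¹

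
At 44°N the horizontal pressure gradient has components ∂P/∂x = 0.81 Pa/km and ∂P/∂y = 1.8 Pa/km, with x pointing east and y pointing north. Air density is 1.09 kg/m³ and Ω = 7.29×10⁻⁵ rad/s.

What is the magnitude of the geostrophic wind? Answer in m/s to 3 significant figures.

Coriolis parameter at 44°N:
f = 2Ω sin φ = 2 × 7.29×10⁻⁵ × sin 44° = 1.01×10⁻⁴ s⁻¹
Component geostrophic relations (x east, y north):
u_g = −(1/(fρ)) ∂P/∂y,  v_g = (1/(fρ)) ∂P/∂x
u_g = −(1.8×10⁻³)/(1.01×10⁻⁴ × 1.09) = −16.3 m/s;  v_g = (0.81×10⁻³)/(1.01×10⁻⁴ × 1.09) = 7.34 m/s
|V_g| = √(u_g² + v_g²) = 17.9 m/s

17.9 m/s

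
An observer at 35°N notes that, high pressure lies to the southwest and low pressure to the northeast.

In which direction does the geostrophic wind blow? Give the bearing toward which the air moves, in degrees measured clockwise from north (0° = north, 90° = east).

The pressure-gradient force points toward the northeast (bearing 045°).
Geostrophic balance: in the Northern Hemisphere the Coriolis force deflects motion to the right, so the geostrophic wind blows 90° to the right of the pressure-gradient force (low pressure on the left).
Rotating 045° by 90° clockwise gives 135° — the wind blows toward the southeast.

135°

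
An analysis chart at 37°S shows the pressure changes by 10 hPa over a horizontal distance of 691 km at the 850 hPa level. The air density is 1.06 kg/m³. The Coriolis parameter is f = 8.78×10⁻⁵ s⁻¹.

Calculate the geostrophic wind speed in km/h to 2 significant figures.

56 km/h

Pressure gradient: |∂P/∂n| = 1000 Pa / 691000 m = 1.45×10⁻³ Pa/m
Geostrophic balance (pressure-gradient force = Coriolis force):
V_g = (1/(fρ)) |∂P/∂n| = 1.45×10⁻³ / (8.78×10⁻⁵ × 1.06) = 15.5 m/s
Converting: 15.5 m/s × 3.6 = 56 km/h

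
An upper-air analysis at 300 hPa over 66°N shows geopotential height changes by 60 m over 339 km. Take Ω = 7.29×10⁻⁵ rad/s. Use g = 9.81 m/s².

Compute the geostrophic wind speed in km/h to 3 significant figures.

Coriolis parameter at 66°N:
f = 2Ω sin φ = 2 × 7.29×10⁻⁵ × sin 66° = 1.33×10⁻⁴ s⁻¹
Height gradient: |∂Z/∂n| = 60 m / 339000 m = 1.77×10⁻⁴
On a pressure surface, geostrophic balance gives V_g = (g/f)|∂Z/∂n|:
V_g = 9.81 × 1.77×10⁻⁴ / 1.33×10⁻⁴ = 13.0 m/s
Converting: 13.0 m/s × 3.6 = 46.9 km/h

46.9 km/h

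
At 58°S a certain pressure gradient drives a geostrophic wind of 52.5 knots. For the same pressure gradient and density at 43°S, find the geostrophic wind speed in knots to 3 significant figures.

65.3 knots

With the same pressure gradient and density, V_g ∝ 1/f ∝ 1/sin φ.
V₂ = V₁ · sin φ₁ / sin φ₂ = 52.5 × sin 58° / sin 43°
V₂ = 52.5 × 0.8480/0.6820 = 65.3 knots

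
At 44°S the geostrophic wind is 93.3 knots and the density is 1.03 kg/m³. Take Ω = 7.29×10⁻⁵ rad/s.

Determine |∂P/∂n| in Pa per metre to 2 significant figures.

5.0×10⁻³ Pa/m

Coriolis parameter at 44°S:
f = 2Ω sin φ = 2 × 7.29×10⁻⁵ × sin 44° = 1.01×10⁻⁴ s⁻¹
Wind speed in SI: 93.3 knots = 48.0 m/s
Geostrophic balance rearranged: |∂P/∂n| = f ρ V_g
|∂P/∂n| = 1.01×10⁻⁴ × 1.03 × 48.0 = 5.01×10⁻³ Pa/m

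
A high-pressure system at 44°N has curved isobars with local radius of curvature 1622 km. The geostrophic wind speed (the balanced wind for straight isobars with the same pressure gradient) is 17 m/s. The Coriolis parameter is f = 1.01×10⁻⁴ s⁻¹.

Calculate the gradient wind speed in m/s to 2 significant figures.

19 m/s

Around a high, pressure-gradient force acts outward with centrifugal, so Coriolis balances both:
fV = (1/ρ)|∂P/∂n| + V²/R  →  V² − fR·V + fR·V_g = 0
With fR = 1.01×10⁻⁴ × 1622×10³ m = 164 m/s:
V = [fR − √((fR)² − 4 fR V_g)]/2 = [164 − √(164² − 4×164×17)]/2 = 19.3 m/s
Supergeostrophic (V > V_g = 17 m/s), as expected around a high.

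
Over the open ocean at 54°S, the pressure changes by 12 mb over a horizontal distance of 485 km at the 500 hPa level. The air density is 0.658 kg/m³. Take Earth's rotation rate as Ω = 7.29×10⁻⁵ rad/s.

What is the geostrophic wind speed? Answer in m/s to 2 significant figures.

32 m/s

Coriolis parameter at 54°S:
f = 2Ω sin φ = 2 × 7.29×10⁻⁵ × sin 54° = 1.18×10⁻⁴ s⁻¹
Pressure gradient: |∂P/∂n| = 1200 Pa / 485000 m = 2.47×10⁻³ Pa/m
Geostrophic balance (pressure-gradient force = Coriolis force):
V_g = (1/(fρ)) |∂P/∂n| = 2.47×10⁻³ / (1.18×10⁻⁴ × 0.658) = 31.9 m/s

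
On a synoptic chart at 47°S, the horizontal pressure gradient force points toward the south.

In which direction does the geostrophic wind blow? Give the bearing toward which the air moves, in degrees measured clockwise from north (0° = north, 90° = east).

090°

The pressure-gradient force points toward the south (bearing 180°).
Geostrophic balance: in the Southern Hemisphere the Coriolis force deflects motion to the left, so the geostrophic wind blows 90° to the left of the pressure-gradient force (low pressure on the right).
Rotating 180° by 90° counterclockwise gives 090° — the wind blows toward the east.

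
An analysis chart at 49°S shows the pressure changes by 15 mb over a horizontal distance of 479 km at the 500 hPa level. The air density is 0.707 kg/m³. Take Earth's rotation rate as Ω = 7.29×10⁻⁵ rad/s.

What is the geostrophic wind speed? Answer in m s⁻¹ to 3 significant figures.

Coriolis parameter at 49°S:
f = 2Ω sin φ = 2 × 7.29×10⁻⁵ × sin 49° = 1.10×10⁻⁴ s⁻¹
Pressure gradient: |∂P/∂n| = 1500 Pa / 479000 m = 3.13×10⁻³ Pa/m
Geostrophic balance (pressure-gradient force = Coriolis force):
V_g = (1/(fρ)) |∂P/∂n| = 3.13×10⁻³ / (1.10×10⁻⁴ × 0.707) = 40.3 m/s

40.3 m s⁻¹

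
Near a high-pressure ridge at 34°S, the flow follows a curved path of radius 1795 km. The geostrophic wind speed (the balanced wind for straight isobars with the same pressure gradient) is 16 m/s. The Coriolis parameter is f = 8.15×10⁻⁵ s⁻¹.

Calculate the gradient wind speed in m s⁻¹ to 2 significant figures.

18 m s⁻¹

Around a high, pressure-gradient force acts outward with centrifugal, so Coriolis balances both:
fV = (1/ρ)|∂P/∂n| + V²/R  →  V² − fR·V + fR·V_g = 0
With fR = 8.15×10⁻⁵ × 1795×10³ m = 146 m/s:
V = [fR − √((fR)² − 4 fR V_g)]/2 = [146 − √(146² − 4×146×16)]/2 = 18.3 m/s
Supergeostrophic (V > V_g = 16 m/s), as expected around a high.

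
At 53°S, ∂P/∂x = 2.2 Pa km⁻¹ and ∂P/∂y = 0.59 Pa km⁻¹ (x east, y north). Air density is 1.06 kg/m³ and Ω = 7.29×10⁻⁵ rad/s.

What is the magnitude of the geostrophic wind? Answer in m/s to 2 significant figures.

Coriolis parameter at 53°S:
f = 2Ω sin φ = 2 × 7.29×10⁻⁵ × sin 53° = 1.16×10⁻⁴ s⁻¹
In the Southern Hemisphere f is negative: f = −1.16×10⁻⁴ s⁻¹.
Component geostrophic relations (x east, y north):
u_g = −(1/(fρ)) ∂P/∂y,  v_g = (1/(fρ)) ∂P/∂x
u_g = −(0.59×10⁻³)/(−1.16×10⁻⁴ × 1.06) = 4.78 m/s;  v_g = (2.2×10⁻³)/(−1.16×10⁻⁴ × 1.06) = −17.8 m/s
|V_g| = √(u_g² + v_g²) = 18.5 m/s

18 m/s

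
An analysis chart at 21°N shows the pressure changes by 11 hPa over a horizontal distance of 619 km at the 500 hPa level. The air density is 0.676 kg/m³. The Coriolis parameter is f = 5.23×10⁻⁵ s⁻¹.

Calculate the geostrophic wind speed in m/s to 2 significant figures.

50 m/s

Pressure gradient: |∂P/∂n| = 1100 Pa / 619000 m = 1.78×10⁻³ Pa/m
Geostrophic balance (pressure-gradient force = Coriolis force):
V_g = (1/(fρ)) |∂P/∂n| = 1.78×10⁻³ / (5.23×10⁻⁵ × 0.676) = 50.3 m/s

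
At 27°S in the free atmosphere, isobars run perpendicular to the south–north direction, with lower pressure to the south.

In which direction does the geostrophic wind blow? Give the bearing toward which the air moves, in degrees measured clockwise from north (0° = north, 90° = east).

090°

The pressure-gradient force points toward the south (bearing 180°).
Geostrophic balance: in the Southern Hemisphere the Coriolis force deflects motion to the left, so the geostrophic wind blows 90° to the left of the pressure-gradient force (low pressure on the right).
Rotating 180° by 90° counterclockwise gives 090° — the wind blows toward the east.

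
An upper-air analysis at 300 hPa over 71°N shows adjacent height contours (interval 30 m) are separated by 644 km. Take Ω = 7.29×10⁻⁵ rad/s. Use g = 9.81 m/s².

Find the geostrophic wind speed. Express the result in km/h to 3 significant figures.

Coriolis parameter at 71°N:
f = 2Ω sin φ = 2 × 7.29×10⁻⁵ × sin 71° = 1.38×10⁻⁴ s⁻¹
Height gradient: |∂Z/∂n| = 30 m / 644000 m = 4.66×10⁻⁵
On a pressure surface, geostrophic balance gives V_g = (g/f)|∂Z/∂n|:
V_g = 9.81 × 4.66×10⁻⁵ / 1.38×10⁻⁴ = 3.31 m/s
Converting: 3.31 m/s × 3.6 = 11.9 km/h

11.9 km/h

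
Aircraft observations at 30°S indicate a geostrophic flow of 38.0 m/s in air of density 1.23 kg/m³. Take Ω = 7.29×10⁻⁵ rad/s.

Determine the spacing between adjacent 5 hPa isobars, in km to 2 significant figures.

Coriolis parameter at 30°S:
f = 2Ω sin φ = 2 × 7.29×10⁻⁵ × sin 30° = 7.29×10⁻⁵ s⁻¹
Geostrophic balance rearranged: |∂P/∂n| = f ρ V_g
|∂P/∂n| = 7.29×10⁻⁵ × 1.23 × 38.0 = 3.41×10⁻³ Pa/m
Isobar spacing: Δn = ΔP/|∂P/∂n| = 500 Pa / 3.41×10⁻³ Pa/m = 146742 m ≈ 150 km

150 km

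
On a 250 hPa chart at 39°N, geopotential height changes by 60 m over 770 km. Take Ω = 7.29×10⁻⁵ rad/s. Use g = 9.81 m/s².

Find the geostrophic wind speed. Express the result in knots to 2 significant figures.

16 knots

Coriolis parameter at 39°N:
f = 2Ω sin φ = 2 × 7.29×10⁻⁵ × sin 39° = 9.18×10⁻⁵ s⁻¹
Height gradient: |∂Z/∂n| = 60 m / 770000 m = 7.79×10⁻⁵
On a pressure surface, geostrophic balance gives V_g = (g/f)|∂Z/∂n|:
V_g = 9.81 × 7.79×10⁻⁵ / 9.18×10⁻⁵ = 8.33 m/s
Converting: 8.33 m/s × 1.944 = 16 knots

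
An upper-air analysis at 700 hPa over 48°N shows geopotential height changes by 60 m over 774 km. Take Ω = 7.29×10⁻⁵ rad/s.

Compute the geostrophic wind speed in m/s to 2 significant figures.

7.0 m/s

Coriolis parameter at 48°N:
f = 2Ω sin φ = 2 × 7.29×10⁻⁵ × sin 48° = 1.08×10⁻⁴ s⁻¹
Height gradient: |∂Z/∂n| = 60 m / 774000 m = 7.75×10⁻⁵
On a pressure surface, geostrophic balance gives V_g = (g/f)|∂Z/∂n|:
V_g = 9.81 × 7.75×10⁻⁵ / 1.08×10⁻⁴ = 7.02 m/s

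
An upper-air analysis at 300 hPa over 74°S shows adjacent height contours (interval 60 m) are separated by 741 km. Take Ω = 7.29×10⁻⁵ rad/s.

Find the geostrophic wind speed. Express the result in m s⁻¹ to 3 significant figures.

Coriolis parameter at 74°S:
f = 2Ω sin φ = 2 × 7.29×10⁻⁵ × sin 74° = 1.40×10⁻⁴ s⁻¹
Height gradient: |∂Z/∂n| = 60 m / 741000 m = 8.10×10⁻⁵
On a pressure surface, geostrophic balance gives V_g = (g/f)|∂Z/∂n|:
V_g = 9.81 × 8.10×10⁻⁵ / 1.40×10⁻⁴ = 5.67 m/s

5.67 m s⁻¹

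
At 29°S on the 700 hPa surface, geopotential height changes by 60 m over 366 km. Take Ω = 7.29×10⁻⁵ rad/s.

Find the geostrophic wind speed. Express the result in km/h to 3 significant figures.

Coriolis parameter at 29°S:
f = 2Ω sin φ = 2 × 7.29×10⁻⁵ × sin 29° = 7.07×10⁻⁵ s⁻¹
Height gradient: |∂Z/∂n| = 60 m / 366000 m = 1.64×10⁻⁴
On a pressure surface, geostrophic balance gives V_g = (g/f)|∂Z/∂n|:
V_g = 9.81 × 1.64×10⁻⁴ / 7.07×10⁻⁵ = 22.8 m/s
Converting: 22.8 m/s × 3.6 = 81.9 km/h

81.9 km/h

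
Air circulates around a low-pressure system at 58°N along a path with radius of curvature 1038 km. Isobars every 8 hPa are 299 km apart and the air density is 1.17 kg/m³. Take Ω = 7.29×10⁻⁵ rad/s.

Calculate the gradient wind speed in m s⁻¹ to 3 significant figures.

16.4 m s⁻¹

Coriolis parameter at 58°N:
f = 2Ω sin φ = 2 × 7.29×10⁻⁵ × sin 58° = 1.24×10⁻⁴ s⁻¹
Pressure gradient: |∂P/∂n| = 800 Pa / 299000 m = 2.68×10⁻³ Pa/m
Geostrophic speed: V_g = |∂P/∂n|/(fρ) = 2.68×10⁻³/(1.24×10⁻⁴ × 1.17) = 18.5 m/s
Around a low, centrifugal force acts outward with Coriolis, so pressure-gradient force balances both:
(1/ρ)|∂P/∂n| = fV + V²/R  →  V² + fR·V − fR·V_g = 0
With fR = 1.24×10⁻⁴ × 1038×10³ m = 128 m/s:
V = [−fR + √((fR)² + 4 fR V_g)]/2 = [−128 + √(128² + 4×128×18.5)]/2 = 16.4 m/s
Subgeostrophic (V < V_g = 18.5 m/s), as expected around a low.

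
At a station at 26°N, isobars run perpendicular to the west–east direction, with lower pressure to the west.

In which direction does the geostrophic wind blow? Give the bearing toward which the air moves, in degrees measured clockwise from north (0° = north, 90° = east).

The pressure-gradient force points toward the west (bearing 270°).
Geostrophic balance: in the Northern Hemisphere the Coriolis force deflects motion to the right, so the geostrophic wind blows 90° to the right of the pressure-gradient force (low pressure on the left).
Rotating 270° by 90° clockwise gives 000° — the wind blows toward the north.

000°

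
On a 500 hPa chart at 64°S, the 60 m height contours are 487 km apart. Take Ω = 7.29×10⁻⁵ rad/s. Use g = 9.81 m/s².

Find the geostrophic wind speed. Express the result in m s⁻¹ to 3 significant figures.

Coriolis parameter at 64°S:
f = 2Ω sin φ = 2 × 7.29×10⁻⁵ × sin 64° = 1.31×10⁻⁴ s⁻¹
Height gradient: |∂Z/∂n| = 60 m / 487000 m = 1.23×10⁻⁴
On a pressure surface, geostrophic balance gives V_g = (g/f)|∂Z/∂n|:
V_g = 9.81 × 1.23×10⁻⁴ / 1.31×10⁻⁴ = 9.22 m/s

9.22 m s⁻¹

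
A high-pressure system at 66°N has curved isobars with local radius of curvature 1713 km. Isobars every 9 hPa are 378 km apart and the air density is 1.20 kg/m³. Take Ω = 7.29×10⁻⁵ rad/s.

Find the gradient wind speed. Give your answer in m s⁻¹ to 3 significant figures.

16.0 m s⁻¹

Coriolis parameter at 66°N:
f = 2Ω sin φ = 2 × 7.29×10⁻⁵ × sin 66° = 1.33×10⁻⁴ s⁻¹
Pressure gradient: |∂P/∂n| = 900 Pa / 378000 m = 2.38×10⁻³ Pa/m
Geostrophic speed: V_g = |∂P/∂n|/(fρ) = 2.38×10⁻³/(1.33×10⁻⁴ × 1.20) = 14.9 m/s
Around a high, pressure-gradient force acts outward with centrifugal, so Coriolis balances both:
fV = (1/ρ)|∂P/∂n| + V²/R  →  V² − fR·V + fR·V_g = 0
With fR = 1.33×10⁻⁴ × 1713×10³ m = 228 m/s:
V = [fR − √((fR)² − 4 fR V_g)]/2 = [228 − √(228² − 4×228×14.9)]/2 = 16 m/s
Supergeostrophic (V > V_g = 14.9 m/s), as expected around a high.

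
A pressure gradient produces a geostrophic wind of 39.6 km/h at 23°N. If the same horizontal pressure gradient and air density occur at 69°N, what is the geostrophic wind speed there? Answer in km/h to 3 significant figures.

With the same pressure gradient and density, V_g ∝ 1/f ∝ 1/sin φ.
V₂ = V₁ · sin φ₁ / sin φ₂ = 39.6 × sin 23° / sin 69°
V₂ = 39.6 × 0.3907/0.9336 = 16.6 km/h

16.6 km/h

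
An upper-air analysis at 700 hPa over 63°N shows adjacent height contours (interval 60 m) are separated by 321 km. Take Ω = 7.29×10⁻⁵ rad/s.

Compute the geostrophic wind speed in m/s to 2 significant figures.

Coriolis parameter at 63°N:
f = 2Ω sin φ = 2 × 7.29×10⁻⁵ × sin 63° = 1.30×10⁻⁴ s⁻¹
Height gradient: |∂Z/∂n| = 60 m / 321000 m = 1.87×10⁻⁴
On a pressure surface, geostrophic balance gives V_g = (g/f)|∂Z/∂n|:
V_g = 9.81 × 1.87×10⁻⁴ / 1.30×10⁻⁴ = 14.1 m/s

14 m/s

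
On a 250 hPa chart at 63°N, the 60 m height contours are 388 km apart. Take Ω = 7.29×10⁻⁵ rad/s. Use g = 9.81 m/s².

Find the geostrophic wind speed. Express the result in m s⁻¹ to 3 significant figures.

Coriolis parameter at 63°N:
f = 2Ω sin φ = 2 × 7.29×10⁻⁵ × sin 63° = 1.30×10⁻⁴ s⁻¹
Height gradient: |∂Z/∂n| = 60 m / 388000 m = 1.55×10⁻⁴
On a pressure surface, geostrophic balance gives V_g = (g/f)|∂Z/∂n|:
V_g = 9.81 × 1.55×10⁻⁴ / 1.30×10⁻⁴ = 11.7 m/s

11.7 m s⁻¹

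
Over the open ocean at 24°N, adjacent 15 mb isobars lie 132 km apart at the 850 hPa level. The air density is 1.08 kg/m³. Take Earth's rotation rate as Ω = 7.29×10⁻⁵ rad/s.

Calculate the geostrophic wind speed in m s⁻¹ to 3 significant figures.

Coriolis parameter at 24°N:
f = 2Ω sin φ = 2 × 7.29×10⁻⁵ × sin 24° = 5.93×10⁻⁵ s⁻¹
Pressure gradient: |∂P/∂n| = 1500 Pa / 132000 m = 1.14×10⁻² Pa/m
Geostrophic balance (pressure-gradient force = Coriolis force):
V_g = (1/(fρ)) |∂P/∂n| = 1.14×10⁻² / (5.93×10⁻⁵ × 1.08) = 177 m/s

177 m s⁻¹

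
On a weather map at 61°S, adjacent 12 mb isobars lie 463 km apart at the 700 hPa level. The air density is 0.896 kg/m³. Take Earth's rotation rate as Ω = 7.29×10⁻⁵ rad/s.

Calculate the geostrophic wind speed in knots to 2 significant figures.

Coriolis parameter at 61°S:
f = 2Ω sin φ = 2 × 7.29×10⁻⁵ × sin 61° = 1.28×10⁻⁴ s⁻¹
Pressure gradient: |∂P/∂n| = 1200 Pa / 463000 m = 2.59×10⁻³ Pa/m
Geostrophic balance (pressure-gradient force = Coriolis force):
V_g = (1/(fρ)) |∂P/∂n| = 2.59×10⁻³ / (1.28×10⁻⁴ × 0.896) = 22.7 m/s
Converting: 22.7 m/s × 1.944 = 44 knots

44 knots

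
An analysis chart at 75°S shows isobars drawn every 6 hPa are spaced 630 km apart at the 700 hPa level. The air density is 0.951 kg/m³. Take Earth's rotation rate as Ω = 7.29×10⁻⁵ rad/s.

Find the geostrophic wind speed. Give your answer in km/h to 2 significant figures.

Coriolis parameter at 75°S:
f = 2Ω sin φ = 2 × 7.29×10⁻⁵ × sin 75° = 1.41×10⁻⁴ s⁻¹
Pressure gradient: |∂P/∂n| = 600 Pa / 630000 m = 9.52×10⁻⁴ Pa/m
Geostrophic balance (pressure-gradient force = Coriolis force):
V_g = (1/(fρ)) |∂P/∂n| = 9.52×10⁻⁴ / (1.41×10⁻⁴ × 0.951) = 7.11 m/s
Converting: 7.11 m/s × 3.6 = 26 km/h

26 km/h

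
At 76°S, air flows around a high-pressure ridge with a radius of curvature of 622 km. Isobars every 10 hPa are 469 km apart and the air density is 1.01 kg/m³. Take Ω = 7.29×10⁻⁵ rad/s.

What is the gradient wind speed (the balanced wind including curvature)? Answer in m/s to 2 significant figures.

19 m/s

Coriolis parameter at 76°S:
f = 2Ω sin φ = 2 × 7.29×10⁻⁵ × sin 76° = 1.41×10⁻⁴ s⁻¹
Pressure gradient: |∂P/∂n| = 1000 Pa / 469000 m = 2.13×10⁻³ Pa/m
Geostrophic speed: V_g = |∂P/∂n|/(fρ) = 2.13×10⁻³/(1.41×10⁻⁴ × 1.01) = 14.9 m/s
Around a high, pressure-gradient force acts outward with centrifugal, so Coriolis balances both:
fV = (1/ρ)|∂P/∂n| + V²/R  →  V² − fR·V + fR·V_g = 0
With fR = 1.41×10⁻⁴ × 622×10³ m = 88.0 m/s:
V = [fR − √((fR)² − 4 fR V_g)]/2 = [88.0 − √(88.0² − 4×88.0×14.9)]/2 = 19 m/s
Supergeostrophic (V > V_g = 14.9 m/s), as expected around a high.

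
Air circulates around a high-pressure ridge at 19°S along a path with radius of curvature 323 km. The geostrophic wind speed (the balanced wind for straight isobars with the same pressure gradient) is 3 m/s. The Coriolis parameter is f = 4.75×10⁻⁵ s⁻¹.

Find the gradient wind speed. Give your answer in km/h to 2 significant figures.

Around a high, pressure-gradient force acts outward with centrifugal, so Coriolis balances both:
fV = (1/ρ)|∂P/∂n| + V²/R  →  V² − fR·V + fR·V_g = 0
With fR = 4.75×10⁻⁵ × 323×10³ m = 15.3 m/s:
V = [fR − √((fR)² − 4 fR V_g)]/2 = [15.3 − √(15.3² − 4×15.3×3)]/2 = 4.09 m/s
Supergeostrophic (V > V_g = 3 m/s), as expected around a high.
Converting: 4.09 m/s × 3.6 = 15 km/h

15 km/h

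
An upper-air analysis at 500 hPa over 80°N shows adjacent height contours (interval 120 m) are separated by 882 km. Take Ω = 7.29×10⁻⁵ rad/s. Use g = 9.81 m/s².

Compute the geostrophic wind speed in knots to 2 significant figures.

Coriolis parameter at 80°N:
f = 2Ω sin φ = 2 × 7.29×10⁻⁵ × sin 80° = 1.44×10⁻⁴ s⁻¹
Height gradient: |∂Z/∂n| = 120 m / 882000 m = 1.36×10⁻⁴
On a pressure surface, geostrophic balance gives V_g = (g/f)|∂Z/∂n|:
V_g = 9.81 × 1.36×10⁻⁴ / 1.44×10⁻⁴ = 9.30 m/s
Converting: 9.30 m/s × 1.944 = 18 knots

18 knots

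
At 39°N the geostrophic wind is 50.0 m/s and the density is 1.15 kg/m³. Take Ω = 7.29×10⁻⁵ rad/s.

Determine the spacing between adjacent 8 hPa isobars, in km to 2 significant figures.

Coriolis parameter at 39°N:
f = 2Ω sin φ = 2 × 7.29×10⁻⁵ × sin 39° = 9.18×10⁻⁵ s⁻¹
Geostrophic balance rearranged: |∂P/∂n| = f ρ V_g
|∂P/∂n| = 9.18×10⁻⁵ × 1.15 × 50.0 = 5.28×10⁻³ Pa/m
Isobar spacing: Δn = ΔP/|∂P/∂n| = 800 Pa / 5.28×10⁻³ Pa/m = 151633 m ≈ 150 km

150 km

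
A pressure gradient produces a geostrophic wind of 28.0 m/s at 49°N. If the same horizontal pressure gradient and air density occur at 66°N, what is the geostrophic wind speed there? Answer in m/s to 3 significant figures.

23.1 m/s

With the same pressure gradient and density, V_g ∝ 1/f ∝ 1/sin φ.
V₂ = V₁ · sin φ₁ / sin φ₂ = 28.0 × sin 49° / sin 66°
V₂ = 28.0 × 0.7547/0.9135 = 23.1 m/s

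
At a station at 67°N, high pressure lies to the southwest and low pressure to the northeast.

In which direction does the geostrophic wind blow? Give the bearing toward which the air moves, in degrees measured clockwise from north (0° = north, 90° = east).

135°

The pressure-gradient force points toward the northeast (bearing 045°).
Geostrophic balance: in the Northern Hemisphere the Coriolis force deflects motion to the right, so the geostrophic wind blows 90° to the right of the pressure-gradient force (low pressure on the left).
Rotating 045° by 90° clockwise gives 135° — the wind blows toward the southeast.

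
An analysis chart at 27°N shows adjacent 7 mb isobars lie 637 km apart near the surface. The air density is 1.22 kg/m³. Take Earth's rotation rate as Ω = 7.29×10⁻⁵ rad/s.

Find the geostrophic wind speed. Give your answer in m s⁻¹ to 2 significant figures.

14 m s⁻¹

Coriolis parameter at 27°N:
f = 2Ω sin φ = 2 × 7.29×10⁻⁵ × sin 27° = 6.62×10⁻⁵ s⁻¹
Pressure gradient: |∂P/∂n| = 700 Pa / 637000 m = 1.10×10⁻³ Pa/m
Geostrophic balance (pressure-gradient force = Coriolis force):
V_g = (1/(fρ)) |∂P/∂n| = 1.10×10⁻³ / (6.62×10⁻⁵ × 1.22) = 13.6 m/s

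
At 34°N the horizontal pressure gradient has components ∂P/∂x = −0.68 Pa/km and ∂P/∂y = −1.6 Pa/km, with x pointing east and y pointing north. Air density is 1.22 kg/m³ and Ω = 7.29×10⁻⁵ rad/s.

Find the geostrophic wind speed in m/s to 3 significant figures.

17.5 m/s

Coriolis parameter at 34°N:
f = 2Ω sin φ = 2 × 7.29×10⁻⁵ × sin 34° = 8.15×10⁻⁵ s⁻¹
Component geostrophic relations (x east, y north):
u_g = −(1/(fρ)) ∂P/∂y,  v_g = (1/(fρ)) ∂P/∂x
u_g = −(−1.6×10⁻³)/(8.15×10⁻⁵ × 1.22) = 16.1 m/s;  v_g = (−0.68×10⁻³)/(8.15×10⁻⁵ × 1.22) = −6.84 m/s
|V_g| = √(u_g² + v_g²) = 17.5 m/s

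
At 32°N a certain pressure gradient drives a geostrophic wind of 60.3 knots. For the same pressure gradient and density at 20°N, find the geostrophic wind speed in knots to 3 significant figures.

93.4 knots

With the same pressure gradient and density, V_g ∝ 1/f ∝ 1/sin φ.
V₂ = V₁ · sin φ₁ / sin φ₂ = 60.3 × sin 32° / sin 20°
V₂ = 60.3 × 0.5299/0.3420 = 93.4 knots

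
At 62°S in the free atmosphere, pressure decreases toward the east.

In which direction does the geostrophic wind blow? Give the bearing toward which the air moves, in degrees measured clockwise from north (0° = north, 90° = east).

000°

The pressure-gradient force points toward the east (bearing 090°).
Geostrophic balance: in the Southern Hemisphere the Coriolis force deflects motion to the left, so the geostrophic wind blows 90° to the left of the pressure-gradient force (low pressure on the right).
Rotating 090° by 90° counterclockwise gives 000° — the wind blows toward the north.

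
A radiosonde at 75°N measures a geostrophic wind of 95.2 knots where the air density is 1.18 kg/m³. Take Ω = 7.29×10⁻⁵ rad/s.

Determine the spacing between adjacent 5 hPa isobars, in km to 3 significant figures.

Coriolis parameter at 75°N:
f = 2Ω sin φ = 2 × 7.29×10⁻⁵ × sin 75° = 1.41×10⁻⁴ s⁻¹
Wind speed in SI: 95.2 knots = 49.0 m/s
Geostrophic balance rearranged: |∂P/∂n| = f ρ V_g
|∂P/∂n| = 1.41×10⁻⁴ × 1.18 × 49.0 = 8.14×10⁻³ Pa/m
Isobar spacing: Δn = ΔP/|∂P/∂n| = 500 Pa / 8.14×10⁻³ Pa/m = 61434 m ≈ 61.4 km

61.4 km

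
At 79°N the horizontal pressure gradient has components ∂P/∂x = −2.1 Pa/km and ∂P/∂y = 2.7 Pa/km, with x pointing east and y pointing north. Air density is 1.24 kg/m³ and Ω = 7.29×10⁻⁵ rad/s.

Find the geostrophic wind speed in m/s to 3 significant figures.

19.3 m/s

Coriolis parameter at 79°N:
f = 2Ω sin φ = 2 × 7.29×10⁻⁵ × sin 79° = 1.43×10⁻⁴ s⁻¹
Component geostrophic relations (x east, y north):
u_g = −(1/(fρ)) ∂P/∂y,  v_g = (1/(fρ)) ∂P/∂x
u_g = −(2.7×10⁻³)/(1.43×10⁻⁴ × 1.24) = −15.2 m/s;  v_g = (−2.1×10⁻³)/(1.43×10⁻⁴ × 1.24) = −11.8 m/s
|V_g| = √(u_g² + v_g²) = 19.3 m/s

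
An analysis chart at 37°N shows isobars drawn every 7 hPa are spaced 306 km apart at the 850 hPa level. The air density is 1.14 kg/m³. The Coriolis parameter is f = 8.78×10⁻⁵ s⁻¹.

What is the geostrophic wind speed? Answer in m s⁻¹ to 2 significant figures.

23 m s⁻¹

Pressure gradient: |∂P/∂n| = 700 Pa / 306000 m = 2.29×10⁻³ Pa/m
Geostrophic balance (pressure-gradient force = Coriolis force):
V_g = (1/(fρ)) |∂P/∂n| = 2.29×10⁻³ / (8.78×10⁻⁵ × 1.14) = 22.9 m/s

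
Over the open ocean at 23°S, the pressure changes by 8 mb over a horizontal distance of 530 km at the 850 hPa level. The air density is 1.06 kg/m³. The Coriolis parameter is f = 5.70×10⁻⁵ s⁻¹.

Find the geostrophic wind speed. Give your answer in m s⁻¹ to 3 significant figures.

25.0 m s⁻¹

Pressure gradient: |∂P/∂n| = 800 Pa / 530000 m = 1.51×10⁻³ Pa/m
Geostrophic balance (pressure-gradient force = Coriolis force):
V_g = (1/(fρ)) |∂P/∂n| = 1.51×10⁻³ / (5.70×10⁻⁵ × 1.06) = 25.0 m/s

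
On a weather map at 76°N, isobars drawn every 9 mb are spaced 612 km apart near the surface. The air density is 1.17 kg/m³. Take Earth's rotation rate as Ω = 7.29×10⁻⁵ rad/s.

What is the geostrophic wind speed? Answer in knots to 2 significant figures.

17 knots

Coriolis parameter at 76°N:
f = 2Ω sin φ = 2 × 7.29×10⁻⁵ × sin 76° = 1.41×10⁻⁴ s⁻¹
Pressure gradient: |∂P/∂n| = 900 Pa / 612000 m = 1.47×10⁻³ Pa/m
Geostrophic balance (pressure-gradient force = Coriolis force):
V_g = (1/(fρ)) |∂P/∂n| = 1.47×10⁻³ / (1.41×10⁻⁴ × 1.17) = 8.88 m/s
Converting: 8.88 m/s × 1.944 = 17 knots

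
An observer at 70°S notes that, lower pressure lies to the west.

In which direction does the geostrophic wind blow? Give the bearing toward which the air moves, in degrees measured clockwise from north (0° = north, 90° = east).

180°

The pressure-gradient force points toward the west (bearing 270°).
Geostrophic balance: in the Southern Hemisphere the Coriolis force deflects motion to the left, so the geostrophic wind blows 90° to the left of the pressure-gradient force (low pressure on the right).
Rotating 270° by 90° counterclockwise gives 180° — the wind blows toward the south.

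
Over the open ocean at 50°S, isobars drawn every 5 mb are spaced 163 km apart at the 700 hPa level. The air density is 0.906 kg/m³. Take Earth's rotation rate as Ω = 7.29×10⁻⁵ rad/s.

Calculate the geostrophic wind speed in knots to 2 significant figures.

59 knots

Coriolis parameter at 50°S:
f = 2Ω sin φ = 2 × 7.29×10⁻⁵ × sin 50° = 1.12×10⁻⁴ s⁻¹
Pressure gradient: |∂P/∂n| = 500 Pa / 163000 m = 3.07×10⁻³ Pa/m
Geostrophic balance (pressure-gradient force = Coriolis force):
V_g = (1/(fρ)) |∂P/∂n| = 3.07×10⁻³ / (1.12×10⁻⁴ × 0.906) = 30.3 m/s
Converting: 30.3 m/s × 1.944 = 59 knots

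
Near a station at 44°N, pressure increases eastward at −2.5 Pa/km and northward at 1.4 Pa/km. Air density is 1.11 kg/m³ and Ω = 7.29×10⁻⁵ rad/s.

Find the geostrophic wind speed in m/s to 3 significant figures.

25.5 m/s

Coriolis parameter at 44°N:
f = 2Ω sin φ = 2 × 7.29×10⁻⁵ × sin 44° = 1.01×10⁻⁴ s⁻¹
Component geostrophic relations (x east, y north):
u_g = −(1/(fρ)) ∂P/∂y,  v_g = (1/(fρ)) ∂P/∂x
u_g = −(1.4×10⁻³)/(1.01×10⁻⁴ × 1.11) = −12.5 m/s;  v_g = (−2.5×10⁻³)/(1.01×10⁻⁴ × 1.11) = −22.2 m/s
|V_g| = √(u_g² + v_g²) = 25.5 m/s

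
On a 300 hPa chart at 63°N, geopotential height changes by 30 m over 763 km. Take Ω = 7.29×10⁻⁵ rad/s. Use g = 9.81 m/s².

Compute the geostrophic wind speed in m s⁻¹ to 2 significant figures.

Coriolis parameter at 63°N:
f = 2Ω sin φ = 2 × 7.29×10⁻⁵ × sin 63° = 1.30×10⁻⁴ s⁻¹
Height gradient: |∂Z/∂n| = 30 m / 763000 m = 3.93×10⁻⁵
On a pressure surface, geostrophic balance gives V_g = (g/f)|∂Z/∂n|:
V_g = 9.81 × 3.93×10⁻⁵ / 1.30×10⁻⁴ = 2.97 m/s

3.0 m s⁻¹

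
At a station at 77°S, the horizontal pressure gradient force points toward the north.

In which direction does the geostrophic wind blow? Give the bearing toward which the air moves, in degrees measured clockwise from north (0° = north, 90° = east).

270°

The pressure-gradient force points toward the north (bearing 000°).
Geostrophic balance: in the Southern Hemisphere the Coriolis force deflects motion to the left, so the geostrophic wind blows 90° to the left of the pressure-gradient force (low pressure on the right).
Rotating 000° by 90° counterclockwise gives 270° — the wind blows toward the west.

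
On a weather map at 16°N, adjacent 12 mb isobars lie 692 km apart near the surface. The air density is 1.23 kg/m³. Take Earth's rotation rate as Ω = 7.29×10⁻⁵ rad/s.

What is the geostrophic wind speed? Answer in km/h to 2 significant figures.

Coriolis parameter at 16°N:
f = 2Ω sin φ = 2 × 7.29×10⁻⁵ × sin 16° = 4.02×10⁻⁵ s⁻¹
Pressure gradient: |∂P/∂n| = 1200 Pa / 692000 m = 1.73×10⁻³ Pa/m
Geostrophic balance (pressure-gradient force = Coriolis force):
V_g = (1/(fρ)) |∂P/∂n| = 1.73×10⁻³ / (4.02×10⁻⁵ × 1.23) = 35.1 m/s
Converting: 35.1 m/s × 3.6 = 130 km/h

130 km/h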